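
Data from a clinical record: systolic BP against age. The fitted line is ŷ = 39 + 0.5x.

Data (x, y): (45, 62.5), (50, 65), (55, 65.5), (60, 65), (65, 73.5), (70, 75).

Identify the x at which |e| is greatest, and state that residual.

x=45: ŷ = 39 + 0.5·45 = 61.5; e = 62.5 − 61.5 = 1
x=50: ŷ = 39 + 0.5·50 = 64; e = 65 − 64 = 1
x=55: ŷ = 39 + 0.5·55 = 66.5; e = 65.5 − 66.5 = -1
x=60: ŷ = 39 + 0.5·60 = 69; e = 65 − 69 = -4
x=65: ŷ = 39 + 0.5·65 = 71.5; e = 73.5 − 71.5 = 2
x=70: ŷ = 39 + 0.5·70 = 74; e = 75 − 74 = 1
Largest |e| is 4 at x = 60, residual -4.

x = 60, e = -4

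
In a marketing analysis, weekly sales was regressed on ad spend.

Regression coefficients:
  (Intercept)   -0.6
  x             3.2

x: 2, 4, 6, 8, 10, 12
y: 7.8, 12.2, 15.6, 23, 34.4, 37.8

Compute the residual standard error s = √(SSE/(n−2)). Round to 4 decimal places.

s = 2.5495

x=2: ŷ = -0.6 + 3.2·2 = 5.8; e = 7.8 − 5.8 = 2
x=4: ŷ = -0.6 + 3.2·4 = 12.2; e = 12.2 − 12.2 = 0
x=6: ŷ = -0.6 + 3.2·6 = 18.6; e = 15.6 − 18.6 = -3
x=8: ŷ = -0.6 + 3.2·8 = 25; e = 23 − 25 = -2
x=10: ŷ = -0.6 + 3.2·10 = 31.4; e = 34.4 − 31.4 = 3
x=12: ŷ = -0.6 + 3.2·12 = 37.8; e = 37.8 − 37.8 = 0
SSE = 4 + 0 + 9 + 4 + 9 + 0 = 26
s = √(26/4) = √6.5 ≈ 2.5495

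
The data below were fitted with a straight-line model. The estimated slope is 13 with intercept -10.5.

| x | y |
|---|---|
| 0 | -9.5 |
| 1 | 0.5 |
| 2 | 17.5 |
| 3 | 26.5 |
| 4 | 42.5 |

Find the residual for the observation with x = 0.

ŷ = -10.5 + 13·0 = -10.5
r = -9.5 − (-10.5) = 1

r = 1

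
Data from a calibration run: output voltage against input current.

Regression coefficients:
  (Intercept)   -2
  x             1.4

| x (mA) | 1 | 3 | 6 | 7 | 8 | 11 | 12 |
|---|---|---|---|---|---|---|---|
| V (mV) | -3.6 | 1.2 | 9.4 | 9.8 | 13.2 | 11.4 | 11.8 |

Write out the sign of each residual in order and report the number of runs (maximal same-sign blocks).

3 runs

x=1: ŷ = -2 + 1.4·1 = -0.6; r = -3.6 − (-0.6) = -3
x=3: ŷ = -2 + 1.4·3 = 2.2; r = 1.2 − 2.2 = -1
x=6: ŷ = -2 + 1.4·6 = 6.4; r = 9.4 − 6.4 = 3
x=7: ŷ = -2 + 1.4·7 = 7.8; r = 9.8 − 7.8 = 2
x=8: ŷ = -2 + 1.4·8 = 9.2; r = 13.2 − 9.2 = 4
x=11: ŷ = -2 + 1.4·11 = 13.4; r = 11.4 − 13.4 = -2
x=12: ŷ = -2 + 1.4·12 = 14.8; r = 11.8 − 14.8 = -3
Signs: − − + + + − −
Runs: −×2, +×3, −×2 → 3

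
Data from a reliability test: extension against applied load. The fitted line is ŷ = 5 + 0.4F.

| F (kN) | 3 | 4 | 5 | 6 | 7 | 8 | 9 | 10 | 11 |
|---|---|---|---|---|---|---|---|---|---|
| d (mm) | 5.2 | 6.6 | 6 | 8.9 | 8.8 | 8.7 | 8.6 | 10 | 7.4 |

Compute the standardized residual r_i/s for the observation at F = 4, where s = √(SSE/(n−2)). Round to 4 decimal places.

0.0000

F=3: ŷ = 5 + 0.4·3 = 6.2; r = 5.2 − 6.2 = -1
F=4: ŷ = 5 + 0.4·4 = 6.6; r = 6.6 − 6.6 = 0
F=5: ŷ = 5 + 0.4·5 = 7; r = 6 − 7 = -1
F=6: ŷ = 5 + 0.4·6 = 7.4; r = 8.9 − 7.4 = 1.5
F=7: ŷ = 5 + 0.4·7 = 7.8; r = 8.8 − 7.8 = 1
F=8: ŷ = 5 + 0.4·8 = 8.2; r = 8.7 − 8.2 = 0.5
F=9: ŷ = 5 + 0.4·9 = 8.6; r = 8.6 − 8.6 = 0
F=10: ŷ = 5 + 0.4·10 = 9; r = 10 − 9 = 1
F=11: ŷ = 5 + 0.4·11 = 9.4; r = 7.4 − 9.4 = -2
SSE = 1 + 0 + 1 + 2.25 + 1 + 0.25 + 0 + 1 + 4 = 10.5
s = √(10.5/7) = 1.22474
r/s = 0 / 1.22474 = 0.0000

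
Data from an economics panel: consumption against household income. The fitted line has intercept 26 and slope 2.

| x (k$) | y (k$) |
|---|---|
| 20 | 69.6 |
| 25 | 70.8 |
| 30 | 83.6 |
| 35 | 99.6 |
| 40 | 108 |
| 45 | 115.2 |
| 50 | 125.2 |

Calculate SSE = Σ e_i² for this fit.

SSE = 64

x=20: ŷ = 26 + 2·20 = 66; e = 69.6 − 66 = 3.6
x=25: ŷ = 26 + 2·25 = 76; e = 70.8 − 76 = -5.2
x=30: ŷ = 26 + 2·30 = 86; e = 83.6 − 86 = -2.4
x=35: ŷ = 26 + 2·35 = 96; e = 99.6 − 96 = 3.6
x=40: ŷ = 26 + 2·40 = 106; e = 108 − 106 = 2
x=45: ŷ = 26 + 2·45 = 116; e = 115.2 − 116 = -0.8
x=50: ŷ = 26 + 2·50 = 126; e = 125.2 − 126 = -0.8
SSE = 12.96 + 27.04 + 5.76 + 12.96 + 4 + 0.64 + 0.64 = 64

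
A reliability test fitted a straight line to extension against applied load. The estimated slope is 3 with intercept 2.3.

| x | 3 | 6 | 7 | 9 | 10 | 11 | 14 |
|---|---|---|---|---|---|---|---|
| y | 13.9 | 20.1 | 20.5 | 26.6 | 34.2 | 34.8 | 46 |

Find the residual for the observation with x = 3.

ŷ = 2.3 + 3·3 = 11.3
e = 13.9 − 11.3 = 2.6

e = 2.6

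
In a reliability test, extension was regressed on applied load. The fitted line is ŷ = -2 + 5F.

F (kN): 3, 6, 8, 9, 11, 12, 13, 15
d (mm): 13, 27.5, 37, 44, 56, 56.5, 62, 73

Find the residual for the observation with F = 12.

ŷ = -2 + 5·12 = 58
r = 56.5 − 58 = -1.5

r = -1.5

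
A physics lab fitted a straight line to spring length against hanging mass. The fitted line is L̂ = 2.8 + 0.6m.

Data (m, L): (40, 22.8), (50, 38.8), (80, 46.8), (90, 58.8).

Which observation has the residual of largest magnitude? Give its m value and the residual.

m=40: L̂ = 2.8 + 0.6·40 = 26.8; e = 22.8 − 26.8 = -4
m=50: L̂ = 2.8 + 0.6·50 = 32.8; e = 38.8 − 32.8 = 6
m=80: L̂ = 2.8 + 0.6·80 = 50.8; e = 46.8 − 50.8 = -4
m=90: L̂ = 2.8 + 0.6·90 = 56.8; e = 58.8 − 56.8 = 2
Largest |e| is 6 at m = 50, residual 6.

m = 50, e = 6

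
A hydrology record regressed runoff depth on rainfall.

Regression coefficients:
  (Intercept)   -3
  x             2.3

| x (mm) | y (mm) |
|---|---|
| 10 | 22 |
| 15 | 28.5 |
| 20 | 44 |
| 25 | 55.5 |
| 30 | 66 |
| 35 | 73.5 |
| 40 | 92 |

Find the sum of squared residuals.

SSE = 40

x=10: ŷ = -3 + 2.3·10 = 20; r = 22 − 20 = 2
x=15: ŷ = -3 + 2.3·15 = 31.5; r = 28.5 − 31.5 = -3
x=20: ŷ = -3 + 2.3·20 = 43; r = 44 − 43 = 1
x=25: ŷ = -3 + 2.3·25 = 54.5; r = 55.5 − 54.5 = 1
x=30: ŷ = -3 + 2.3·30 = 66; r = 66 − 66 = 0
x=35: ŷ = -3 + 2.3·35 = 77.5; r = 73.5 − 77.5 = -4
x=40: ŷ = -3 + 2.3·40 = 89; r = 92 − 89 = 3
SSE = 4 + 9 + 1 + 1 + 0 + 16 + 9 = 40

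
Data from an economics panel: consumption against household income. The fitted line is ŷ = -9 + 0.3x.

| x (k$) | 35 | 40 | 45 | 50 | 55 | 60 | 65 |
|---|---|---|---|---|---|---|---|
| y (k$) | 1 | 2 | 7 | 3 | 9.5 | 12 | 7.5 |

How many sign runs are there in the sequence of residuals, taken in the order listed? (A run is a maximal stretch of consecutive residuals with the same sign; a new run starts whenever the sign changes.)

5 runs

x=35: ŷ = -9 + 0.3·35 = 1.5; r = 1 − 1.5 = -0.5
x=40: ŷ = -9 + 0.3·40 = 3; r = 2 − 3 = -1
x=45: ŷ = -9 + 0.3·45 = 4.5; r = 7 − 4.5 = 2.5
x=50: ŷ = -9 + 0.3·50 = 6; r = 3 − 6 = -3
x=55: ŷ = -9 + 0.3·55 = 7.5; r = 9.5 − 7.5 = 2
x=60: ŷ = -9 + 0.3·60 = 9; r = 12 − 9 = 3
x=65: ŷ = -9 + 0.3·65 = 10.5; r = 7.5 − 10.5 = -3
Signs: − − + − + + −
Runs: −×2, +×1, −×1, +×2, −×1 → 5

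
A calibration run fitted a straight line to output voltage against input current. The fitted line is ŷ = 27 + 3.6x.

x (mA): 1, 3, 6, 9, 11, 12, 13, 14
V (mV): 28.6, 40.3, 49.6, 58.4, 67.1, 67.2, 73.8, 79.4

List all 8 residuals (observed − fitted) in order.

-2, 2.5, 1, -1, 0.5, -3, 0, 2

x=1: ŷ = 27 + 3.6·1 = 30.6; e = 28.6 − 30.6 = -2
x=3: ŷ = 27 + 3.6·3 = 37.8; e = 40.3 − 37.8 = 2.5
x=6: ŷ = 27 + 3.6·6 = 48.6; e = 49.6 − 48.6 = 1
x=9: ŷ = 27 + 3.6·9 = 59.4; e = 58.4 − 59.4 = -1
x=11: ŷ = 27 + 3.6·11 = 66.6; e = 67.1 − 66.6 = 0.5
x=12: ŷ = 27 + 3.6·12 = 70.2; e = 67.2 − 70.2 = -3
x=13: ŷ = 27 + 3.6·13 = 73.8; e = 73.8 − 73.8 = 0
x=14: ŷ = 27 + 3.6·14 = 77.4; e = 79.4 − 77.4 = 2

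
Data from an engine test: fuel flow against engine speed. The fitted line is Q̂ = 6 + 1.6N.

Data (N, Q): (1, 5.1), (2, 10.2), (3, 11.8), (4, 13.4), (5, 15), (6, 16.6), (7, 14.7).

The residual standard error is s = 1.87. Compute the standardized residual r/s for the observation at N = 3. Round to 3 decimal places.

Q̂ = 6 + 1.6·3 = 10.8
r = 11.8 − 10.8 = 1
r/s = 1 / 1.87 = 0.535

0.535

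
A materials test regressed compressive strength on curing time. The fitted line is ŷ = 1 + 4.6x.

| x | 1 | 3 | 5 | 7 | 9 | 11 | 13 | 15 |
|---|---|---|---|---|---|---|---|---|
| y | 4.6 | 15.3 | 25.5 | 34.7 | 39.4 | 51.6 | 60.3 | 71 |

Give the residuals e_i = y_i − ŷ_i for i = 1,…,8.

-1, 0.5, 1.5, 1.5, -3, 0, -0.5, 1

x=1: ŷ = 1 + 4.6·1 = 5.6; e = 4.6 − 5.6 = -1
x=3: ŷ = 1 + 4.6·3 = 14.8; e = 15.3 − 14.8 = 0.5
x=5: ŷ = 1 + 4.6·5 = 24; e = 25.5 − 24 = 1.5
x=7: ŷ = 1 + 4.6·7 = 33.2; e = 34.7 − 33.2 = 1.5
x=9: ŷ = 1 + 4.6·9 = 42.4; e = 39.4 − 42.4 = -3
x=11: ŷ = 1 + 4.6·11 = 51.6; e = 51.6 − 51.6 = 0
x=13: ŷ = 1 + 4.6·13 = 60.8; e = 60.3 − 60.8 = -0.5
x=15: ŷ = 1 + 4.6·15 = 70; e = 71 − 70 = 1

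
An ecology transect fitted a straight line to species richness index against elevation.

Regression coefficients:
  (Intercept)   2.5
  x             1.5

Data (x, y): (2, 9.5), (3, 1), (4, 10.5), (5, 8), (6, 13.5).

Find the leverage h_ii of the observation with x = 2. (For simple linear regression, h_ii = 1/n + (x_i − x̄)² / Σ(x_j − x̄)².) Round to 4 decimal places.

x̄ = (2 + 3 + 4 + 5 + 6)/5 = 4
Σ(x − x̄)² = 4 + 1 + 0 + 1 + 4 = 10
h = 1/5 + (-2)²/10 = 0.2 + 0.4 = 0.6000

h = 0.6000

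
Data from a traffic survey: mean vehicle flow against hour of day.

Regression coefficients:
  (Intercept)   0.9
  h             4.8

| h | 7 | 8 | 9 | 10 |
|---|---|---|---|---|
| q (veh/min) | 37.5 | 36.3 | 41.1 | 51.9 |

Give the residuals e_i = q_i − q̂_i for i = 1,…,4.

h=7: q̂ = 0.9 + 4.8·7 = 34.5; e = 37.5 − 34.5 = 3
h=8: q̂ = 0.9 + 4.8·8 = 39.3; e = 36.3 − 39.3 = -3
h=9: q̂ = 0.9 + 4.8·9 = 44.1; e = 41.1 − 44.1 = -3
h=10: q̂ = 0.9 + 4.8·10 = 48.9; e = 51.9 − 48.9 = 3

3, -3, -3, 3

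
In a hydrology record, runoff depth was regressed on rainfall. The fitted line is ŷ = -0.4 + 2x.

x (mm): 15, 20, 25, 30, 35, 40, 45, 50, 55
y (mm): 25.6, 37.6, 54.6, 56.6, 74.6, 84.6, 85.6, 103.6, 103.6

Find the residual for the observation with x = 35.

e = 5

ŷ = -0.4 + 2·35 = 69.6
e = 74.6 − 69.6 = 5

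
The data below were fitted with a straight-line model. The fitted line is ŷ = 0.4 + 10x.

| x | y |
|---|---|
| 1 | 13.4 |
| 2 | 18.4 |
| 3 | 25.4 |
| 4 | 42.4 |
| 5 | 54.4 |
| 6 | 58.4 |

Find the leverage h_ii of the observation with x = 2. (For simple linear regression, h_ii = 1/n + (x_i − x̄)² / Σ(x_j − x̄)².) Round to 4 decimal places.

h = 0.2952

x̄ = (1 + 2 + 3 + 4 + 5 + 6)/6 = 3.5
Σ(x − x̄)² = 6.25 + 2.25 + 0.25 + 0.25 + 2.25 + 6.25 = 17.5
h = 1/6 + (-1.5)²/17.5 = 0.166667 + 0.128571 = 0.2952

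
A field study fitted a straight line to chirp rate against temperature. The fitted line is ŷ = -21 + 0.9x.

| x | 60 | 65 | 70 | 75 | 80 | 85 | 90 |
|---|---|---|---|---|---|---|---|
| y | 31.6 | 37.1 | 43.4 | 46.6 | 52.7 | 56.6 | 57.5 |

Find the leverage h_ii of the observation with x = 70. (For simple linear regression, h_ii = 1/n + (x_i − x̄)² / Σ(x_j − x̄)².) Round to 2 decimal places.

h = 0.18

x̄ = (60 + 65 + 70 + 75 + 80 + 85 + 90)/7 = 75
Σ(x − x̄)² = 225 + 100 + 25 + 0 + 25 + 100 + 225 = 700
h = 1/7 + (-5)²/700 = 0.142857 + 0.0357143 = 0.18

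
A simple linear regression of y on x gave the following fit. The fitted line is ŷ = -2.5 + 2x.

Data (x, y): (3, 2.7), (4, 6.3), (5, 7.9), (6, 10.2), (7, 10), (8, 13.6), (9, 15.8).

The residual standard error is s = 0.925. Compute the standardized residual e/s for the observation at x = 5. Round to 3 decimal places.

ŷ = -2.5 + 2·5 = 7.5
e = 7.9 − 7.5 = 0.4
e/s = 0.4 / 0.925 = 0.432

0.432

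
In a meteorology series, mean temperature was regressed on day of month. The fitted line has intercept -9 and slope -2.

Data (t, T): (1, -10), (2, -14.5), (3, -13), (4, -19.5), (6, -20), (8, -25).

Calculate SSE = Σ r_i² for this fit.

t=1: T̂ = -9 − 2·1 = -11; r = -10 − (-11) = 1
t=2: T̂ = -9 − 2·2 = -13; r = -14.5 − (-13) = -1.5
t=3: T̂ = -9 − 2·3 = -15; r = -13 − (-15) = 2
t=4: T̂ = -9 − 2·4 = -17; r = -19.5 − (-17) = -2.5
t=6: T̂ = -9 − 2·6 = -21; r = -20 − (-21) = 1
t=8: T̂ = -9 − 2·8 = -25; r = -25 − (-25) = 0
SSE = 1 + 2.25 + 4 + 6.25 + 1 + 0 = 14.5

SSE = 14.5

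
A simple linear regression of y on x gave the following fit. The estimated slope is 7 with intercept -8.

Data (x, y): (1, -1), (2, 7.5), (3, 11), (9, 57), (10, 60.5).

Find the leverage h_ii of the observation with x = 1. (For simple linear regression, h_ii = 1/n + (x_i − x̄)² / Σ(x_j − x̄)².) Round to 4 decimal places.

h = 0.4286

x̄ = (1 + 2 + 3 + 9 + 10)/5 = 5
Σ(x − x̄)² = 16 + 9 + 4 + 16 + 25 = 70
h = 1/5 + (-4)²/70 = 0.2 + 0.228571 = 0.4286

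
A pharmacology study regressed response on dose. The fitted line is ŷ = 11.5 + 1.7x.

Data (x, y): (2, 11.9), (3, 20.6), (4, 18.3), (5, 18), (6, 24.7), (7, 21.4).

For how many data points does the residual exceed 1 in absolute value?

x=2: ŷ = 11.5 + 1.7·2 = 14.9; r = 11.9 − 14.9 = -3
x=3: ŷ = 11.5 + 1.7·3 = 16.6; r = 20.6 − 16.6 = 4
x=4: ŷ = 11.5 + 1.7·4 = 18.3; r = 18.3 − 18.3 = 0
x=5: ŷ = 11.5 + 1.7·5 = 20; r = 18 − 20 = -2
x=6: ŷ = 11.5 + 1.7·6 = 21.7; r = 24.7 − 21.7 = 3
x=7: ŷ = 11.5 + 1.7·7 = 23.4; r = 21.4 − 23.4 = -2
|r| > 1: x=2 (|r|=3), x=3 (|r|=4), x=5 (|r|=2), x=6 (|r|=3), x=7 (|r|=2) → 5

5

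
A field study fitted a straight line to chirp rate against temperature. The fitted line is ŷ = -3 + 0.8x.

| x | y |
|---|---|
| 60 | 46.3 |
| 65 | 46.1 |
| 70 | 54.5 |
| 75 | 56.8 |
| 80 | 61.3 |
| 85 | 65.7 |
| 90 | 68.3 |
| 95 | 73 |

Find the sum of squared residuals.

x=60: ŷ = -3 + 0.8·60 = 45; e = 46.3 − 45 = 1.3
x=65: ŷ = -3 + 0.8·65 = 49; e = 46.1 − 49 = -2.9
x=70: ŷ = -3 + 0.8·70 = 53; e = 54.5 − 53 = 1.5
x=75: ŷ = -3 + 0.8·75 = 57; e = 56.8 − 57 = -0.2
x=80: ŷ = -3 + 0.8·80 = 61; e = 61.3 − 61 = 0.3
x=85: ŷ = -3 + 0.8·85 = 65; e = 65.7 − 65 = 0.7
x=90: ŷ = -3 + 0.8·90 = 69; e = 68.3 − 69 = -0.7
x=95: ŷ = -3 + 0.8·95 = 73; e = 73 − 73 = 0
SSE = 1.69 + 8.41 + 2.25 + 0.04 + 0.09 + 0.49 + 0.49 + 0 = 13.46

SSE = 13.46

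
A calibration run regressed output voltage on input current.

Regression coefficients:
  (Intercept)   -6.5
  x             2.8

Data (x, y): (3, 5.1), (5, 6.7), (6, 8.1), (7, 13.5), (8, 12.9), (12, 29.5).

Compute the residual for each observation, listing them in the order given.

3.2, -0.8, -2.2, 0.4, -3, 2.4

x=3: ŷ = -6.5 + 2.8·3 = 1.9; e = 5.1 − 1.9 = 3.2
x=5: ŷ = -6.5 + 2.8·5 = 7.5; e = 6.7 − 7.5 = -0.8
x=6: ŷ = -6.5 + 2.8·6 = 10.3; e = 8.1 − 10.3 = -2.2
x=7: ŷ = -6.5 + 2.8·7 = 13.1; e = 13.5 − 13.1 = 0.4
x=8: ŷ = -6.5 + 2.8·8 = 15.9; e = 12.9 − 15.9 = -3
x=12: ŷ = -6.5 + 2.8·12 = 27.1; e = 29.5 − 27.1 = 2.4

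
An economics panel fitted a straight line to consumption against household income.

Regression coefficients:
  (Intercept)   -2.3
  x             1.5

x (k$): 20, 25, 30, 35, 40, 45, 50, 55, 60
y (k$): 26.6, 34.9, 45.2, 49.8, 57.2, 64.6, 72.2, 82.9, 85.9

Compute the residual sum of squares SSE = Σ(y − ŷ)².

SSE = 19.1

x=20: ŷ = -2.3 + 1.5·20 = 27.7; r = 26.6 − 27.7 = -1.1
x=25: ŷ = -2.3 + 1.5·25 = 35.2; r = 34.9 − 35.2 = -0.3
x=30: ŷ = -2.3 + 1.5·30 = 42.7; r = 45.2 − 42.7 = 2.5
x=35: ŷ = -2.3 + 1.5·35 = 50.2; r = 49.8 − 50.2 = -0.4
x=40: ŷ = -2.3 + 1.5·40 = 57.7; r = 57.2 − 57.7 = -0.5
x=45: ŷ = -2.3 + 1.5·45 = 65.2; r = 64.6 − 65.2 = -0.6
x=50: ŷ = -2.3 + 1.5·50 = 72.7; r = 72.2 − 72.7 = -0.5
x=55: ŷ = -2.3 + 1.5·55 = 80.2; r = 82.9 − 80.2 = 2.7
x=60: ŷ = -2.3 + 1.5·60 = 87.7; r = 85.9 − 87.7 = -1.8
SSE = 1.21 + 0.09 + 6.25 + 0.16 + 0.25 + 0.36 + 0.25 + 7.29 + 3.24 = 19.1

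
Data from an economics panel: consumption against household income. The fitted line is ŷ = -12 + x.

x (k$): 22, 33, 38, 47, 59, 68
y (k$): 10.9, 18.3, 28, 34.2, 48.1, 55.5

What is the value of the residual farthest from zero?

r = -2.7

x=22: ŷ = -12 + 22 = 10; r = 10.9 − 10 = 0.9
x=33: ŷ = -12 + 33 = 21; r = 18.3 − 21 = -2.7
x=38: ŷ = -12 + 38 = 26; r = 28 − 26 = 2
x=47: ŷ = -12 + 47 = 35; r = 34.2 − 35 = -0.8
x=59: ŷ = -12 + 59 = 47; r = 48.1 − 47 = 1.1
x=68: ŷ = -12 + 68 = 56; r = 55.5 − 56 = -0.5
Largest |r| is 2.7 at x = 33, residual -2.7.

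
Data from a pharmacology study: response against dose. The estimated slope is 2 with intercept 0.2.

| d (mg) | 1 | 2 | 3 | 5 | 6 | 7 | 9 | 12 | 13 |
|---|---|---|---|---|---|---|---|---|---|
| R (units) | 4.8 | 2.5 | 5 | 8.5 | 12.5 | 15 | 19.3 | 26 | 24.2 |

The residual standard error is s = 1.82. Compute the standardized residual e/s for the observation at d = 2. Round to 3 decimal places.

-0.934

R̂ = 0.2 + 2·2 = 4.2
e = 2.5 − 4.2 = -1.7
e/s = -1.7 / 1.82 = -0.934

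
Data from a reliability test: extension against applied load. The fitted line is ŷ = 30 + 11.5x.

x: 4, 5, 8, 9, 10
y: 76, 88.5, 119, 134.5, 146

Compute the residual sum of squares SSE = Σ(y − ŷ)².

x=4: ŷ = 30 + 11.5·4 = 76; e = 76 − 76 = 0
x=5: ŷ = 30 + 11.5·5 = 87.5; e = 88.5 − 87.5 = 1
x=8: ŷ = 30 + 11.5·8 = 122; e = 119 − 122 = -3
x=9: ŷ = 30 + 11.5·9 = 133.5; e = 134.5 − 133.5 = 1
x=10: ŷ = 30 + 11.5·10 = 145; e = 146 − 145 = 1
SSE = 0 + 1 + 9 + 1 + 1 = 12

SSE = 12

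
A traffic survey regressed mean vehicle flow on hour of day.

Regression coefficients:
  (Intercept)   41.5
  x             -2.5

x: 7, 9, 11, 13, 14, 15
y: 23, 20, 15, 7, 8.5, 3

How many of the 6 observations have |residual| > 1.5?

2

x=7: ŷ = 41.5 − 2.5·7 = 24; r = 23 − 24 = -1
x=9: ŷ = 41.5 − 2.5·9 = 19; r = 20 − 19 = 1
x=11: ŷ = 41.5 − 2.5·11 = 14; r = 15 − 14 = 1
x=13: ŷ = 41.5 − 2.5·13 = 9; r = 7 − 9 = -2
x=14: ŷ = 41.5 − 2.5·14 = 6.5; r = 8.5 − 6.5 = 2
x=15: ŷ = 41.5 − 2.5·15 = 4; r = 3 − 4 = -1
|r| > 1.5: x=13 (|r|=2), x=14 (|r|=2) → 2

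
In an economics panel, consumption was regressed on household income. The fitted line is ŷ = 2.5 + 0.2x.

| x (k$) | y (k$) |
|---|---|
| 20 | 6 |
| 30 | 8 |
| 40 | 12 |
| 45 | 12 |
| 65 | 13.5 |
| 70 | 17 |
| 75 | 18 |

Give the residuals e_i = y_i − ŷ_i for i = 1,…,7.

x=20: ŷ = 2.5 + 0.2·20 = 6.5; e = 6 − 6.5 = -0.5
x=30: ŷ = 2.5 + 0.2·30 = 8.5; e = 8 − 8.5 = -0.5
x=40: ŷ = 2.5 + 0.2·40 = 10.5; e = 12 − 10.5 = 1.5
x=45: ŷ = 2.5 + 0.2·45 = 11.5; e = 12 − 11.5 = 0.5
x=65: ŷ = 2.5 + 0.2·65 = 15.5; e = 13.5 − 15.5 = -2
x=70: ŷ = 2.5 + 0.2·70 = 16.5; e = 17 − 16.5 = 0.5
x=75: ŷ = 2.5 + 0.2·75 = 17.5; e = 18 − 17.5 = 0.5

-0.5, -0.5, 1.5, 0.5, -2, 0.5, 0.5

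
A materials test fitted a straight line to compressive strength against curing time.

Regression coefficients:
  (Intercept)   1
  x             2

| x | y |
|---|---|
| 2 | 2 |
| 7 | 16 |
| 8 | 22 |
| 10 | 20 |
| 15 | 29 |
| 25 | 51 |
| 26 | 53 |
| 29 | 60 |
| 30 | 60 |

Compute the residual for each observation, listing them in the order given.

x=2: ŷ = 1 + 2·2 = 5; e = 2 − 5 = -3
x=7: ŷ = 1 + 2·7 = 15; e = 16 − 15 = 1
x=8: ŷ = 1 + 2·8 = 17; e = 22 − 17 = 5
x=10: ŷ = 1 + 2·10 = 21; e = 20 − 21 = -1
x=15: ŷ = 1 + 2·15 = 31; e = 29 − 31 = -2
x=25: ŷ = 1 + 2·25 = 51; e = 51 − 51 = 0
x=26: ŷ = 1 + 2·26 = 53; e = 53 − 53 = 0
x=29: ŷ = 1 + 2·29 = 59; e = 60 − 59 = 1
x=30: ŷ = 1 + 2·30 = 61; e = 60 − 61 = -1

-3, 1, 5, -1, -2, 0, 0, 1, -1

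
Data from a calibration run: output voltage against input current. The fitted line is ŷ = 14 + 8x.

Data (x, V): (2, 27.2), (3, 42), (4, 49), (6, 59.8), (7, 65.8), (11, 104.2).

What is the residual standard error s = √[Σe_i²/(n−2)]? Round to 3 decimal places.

s = 3.878

x=2: ŷ = 14 + 8·2 = 30; e = 27.2 − 30 = -2.8
x=3: ŷ = 14 + 8·3 = 38; e = 42 − 38 = 4
x=4: ŷ = 14 + 8·4 = 46; e = 49 − 46 = 3
x=6: ŷ = 14 + 8·6 = 62; e = 59.8 − 62 = -2.2
x=7: ŷ = 14 + 8·7 = 70; e = 65.8 − 70 = -4.2
x=11: ŷ = 14 + 8·11 = 102; e = 104.2 − 102 = 2.2
SSE = 7.84 + 16 + 9 + 4.84 + 17.64 + 4.84 = 60.16
s = √(60.16/4) = √15.04 ≈ 3.878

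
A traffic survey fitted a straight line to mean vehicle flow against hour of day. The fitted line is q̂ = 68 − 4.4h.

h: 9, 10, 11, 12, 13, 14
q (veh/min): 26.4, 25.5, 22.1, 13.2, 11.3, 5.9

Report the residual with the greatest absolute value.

e = 2.5

h=9: q̂ = 68 − 4.4·9 = 28.4; e = 26.4 − 28.4 = -2
h=10: q̂ = 68 − 4.4·10 = 24; e = 25.5 − 24 = 1.5
h=11: q̂ = 68 − 4.4·11 = 19.6; e = 22.1 − 19.6 = 2.5
h=12: q̂ = 68 − 4.4·12 = 15.2; e = 13.2 − 15.2 = -2
h=13: q̂ = 68 − 4.4·13 = 10.8; e = 11.3 − 10.8 = 0.5
h=14: q̂ = 68 − 4.4·14 = 6.4; e = 5.9 − 6.4 = -0.5
Largest |e| is 2.5 at h = 11, residual 2.5.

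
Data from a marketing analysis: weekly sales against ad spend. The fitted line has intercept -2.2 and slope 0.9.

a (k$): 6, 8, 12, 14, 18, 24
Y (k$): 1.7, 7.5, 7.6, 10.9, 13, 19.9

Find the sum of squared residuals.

a=6: ŷ = -2.2 + 0.9·6 = 3.2; r = 1.7 − 3.2 = -1.5
a=8: ŷ = -2.2 + 0.9·8 = 5; r = 7.5 − 5 = 2.5
a=12: ŷ = -2.2 + 0.9·12 = 8.6; r = 7.6 − 8.6 = -1
a=14: ŷ = -2.2 + 0.9·14 = 10.4; r = 10.9 − 10.4 = 0.5
a=18: ŷ = -2.2 + 0.9·18 = 14; r = 13 − 14 = -1
a=24: ŷ = -2.2 + 0.9·24 = 19.4; r = 19.9 − 19.4 = 0.5
SSE = 2.25 + 6.25 + 1 + 0.25 + 1 + 0.25 = 11

SSE = 11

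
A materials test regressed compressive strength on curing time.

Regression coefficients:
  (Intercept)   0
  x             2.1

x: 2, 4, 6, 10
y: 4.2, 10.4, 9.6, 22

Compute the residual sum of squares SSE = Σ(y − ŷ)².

x=2: ŷ = 2.1·2 = 4.2; r = 4.2 − 4.2 = 0
x=4: ŷ = 2.1·4 = 8.4; r = 10.4 − 8.4 = 2
x=6: ŷ = 2.1·6 = 12.6; r = 9.6 − 12.6 = -3
x=10: ŷ = 2.1·10 = 21; r = 22 − 21 = 1
SSE = 0 + 4 + 9 + 1 = 14

SSE = 14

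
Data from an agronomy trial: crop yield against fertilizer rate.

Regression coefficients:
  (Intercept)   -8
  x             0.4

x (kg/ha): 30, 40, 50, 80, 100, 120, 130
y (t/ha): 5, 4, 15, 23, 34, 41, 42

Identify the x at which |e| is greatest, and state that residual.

x = 40, e = -4

x=30: ŷ = -8 + 0.4·30 = 4; e = 5 − 4 = 1
x=40: ŷ = -8 + 0.4·40 = 8; e = 4 − 8 = -4
x=50: ŷ = -8 + 0.4·50 = 12; e = 15 − 12 = 3
x=80: ŷ = -8 + 0.4·80 = 24; e = 23 − 24 = -1
x=100: ŷ = -8 + 0.4·100 = 32; e = 34 − 32 = 2
x=120: ŷ = -8 + 0.4·120 = 40; e = 41 − 40 = 1
x=130: ŷ = -8 + 0.4·130 = 44; e = 42 − 44 = -2
Largest |e| is 4 at x = 40, residual -4.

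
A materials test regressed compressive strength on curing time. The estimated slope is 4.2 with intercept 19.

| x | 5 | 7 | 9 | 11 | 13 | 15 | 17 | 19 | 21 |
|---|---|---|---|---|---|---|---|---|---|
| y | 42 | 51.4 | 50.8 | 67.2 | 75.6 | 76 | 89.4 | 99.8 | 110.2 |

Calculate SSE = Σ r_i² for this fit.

x=5: ŷ = 19 + 4.2·5 = 40; r = 42 − 40 = 2
x=7: ŷ = 19 + 4.2·7 = 48.4; r = 51.4 − 48.4 = 3
x=9: ŷ = 19 + 4.2·9 = 56.8; r = 50.8 − 56.8 = -6
x=11: ŷ = 19 + 4.2·11 = 65.2; r = 67.2 − 65.2 = 2
x=13: ŷ = 19 + 4.2·13 = 73.6; r = 75.6 − 73.6 = 2
x=15: ŷ = 19 + 4.2·15 = 82; r = 76 − 82 = -6
x=17: ŷ = 19 + 4.2·17 = 90.4; r = 89.4 − 90.4 = -1
x=19: ŷ = 19 + 4.2·19 = 98.8; r = 99.8 − 98.8 = 1
x=21: ŷ = 19 + 4.2·21 = 107.2; r = 110.2 − 107.2 = 3
SSE = 4 + 9 + 36 + 4 + 4 + 36 + 1 + 1 + 9 = 104

SSE = 104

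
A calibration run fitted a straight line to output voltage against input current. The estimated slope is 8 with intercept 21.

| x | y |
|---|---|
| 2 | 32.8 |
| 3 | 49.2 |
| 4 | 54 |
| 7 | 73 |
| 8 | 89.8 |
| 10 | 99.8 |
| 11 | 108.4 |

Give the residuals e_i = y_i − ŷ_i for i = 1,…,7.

x=2: ŷ = 21 + 8·2 = 37; e = 32.8 − 37 = -4.2
x=3: ŷ = 21 + 8·3 = 45; e = 49.2 − 45 = 4.2
x=4: ŷ = 21 + 8·4 = 53; e = 54 − 53 = 1
x=7: ŷ = 21 + 8·7 = 77; e = 73 − 77 = -4
x=8: ŷ = 21 + 8·8 = 85; e = 89.8 − 85 = 4.8
x=10: ŷ = 21 + 8·10 = 101; e = 99.8 − 101 = -1.2
x=11: ŷ = 21 + 8·11 = 109; e = 108.4 − 109 = -0.6

-4.2, 4.2, 1, -4, 4.8, -1.2, -0.6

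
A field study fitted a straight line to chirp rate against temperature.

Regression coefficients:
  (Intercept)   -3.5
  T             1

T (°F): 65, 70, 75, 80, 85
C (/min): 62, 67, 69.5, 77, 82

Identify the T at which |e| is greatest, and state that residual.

T = 75, e = -2

T=65: ŷ = -3.5 + 65 = 61.5; e = 62 − 61.5 = 0.5
T=70: ŷ = -3.5 + 70 = 66.5; e = 67 − 66.5 = 0.5
T=75: ŷ = -3.5 + 75 = 71.5; e = 69.5 − 71.5 = -2
T=80: ŷ = -3.5 + 80 = 76.5; e = 77 − 76.5 = 0.5
T=85: ŷ = -3.5 + 85 = 81.5; e = 82 − 81.5 = 0.5
Largest |e| is 2 at T = 75, residual -2.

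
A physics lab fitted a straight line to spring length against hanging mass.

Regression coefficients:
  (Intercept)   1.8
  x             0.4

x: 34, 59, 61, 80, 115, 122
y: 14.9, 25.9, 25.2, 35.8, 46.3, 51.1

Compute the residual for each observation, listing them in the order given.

-0.5, 0.5, -1, 2, -1.5, 0.5

x=34: ŷ = 1.8 + 0.4·34 = 15.4; e = 14.9 − 15.4 = -0.5
x=59: ŷ = 1.8 + 0.4·59 = 25.4; e = 25.9 − 25.4 = 0.5
x=61: ŷ = 1.8 + 0.4·61 = 26.2; e = 25.2 − 26.2 = -1
x=80: ŷ = 1.8 + 0.4·80 = 33.8; e = 35.8 − 33.8 = 2
x=115: ŷ = 1.8 + 0.4·115 = 47.8; e = 46.3 − 47.8 = -1.5
x=122: ŷ = 1.8 + 0.4·122 = 50.6; e = 51.1 − 50.6 = 0.5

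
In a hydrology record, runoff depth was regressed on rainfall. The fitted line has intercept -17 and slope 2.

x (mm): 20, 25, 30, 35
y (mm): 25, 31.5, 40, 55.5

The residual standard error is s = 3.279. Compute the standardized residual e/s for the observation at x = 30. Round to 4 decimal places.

ŷ = -17 + 2·30 = 43
e = 40 − 43 = -3
e/s = -3 / 3.279 = -0.9149

-0.9149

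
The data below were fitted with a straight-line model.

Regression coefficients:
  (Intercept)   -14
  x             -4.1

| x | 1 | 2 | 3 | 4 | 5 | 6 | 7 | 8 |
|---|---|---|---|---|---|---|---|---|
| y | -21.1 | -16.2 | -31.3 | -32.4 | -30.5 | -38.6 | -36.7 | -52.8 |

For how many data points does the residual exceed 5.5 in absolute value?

3

x=1: ŷ = -14 − 4.1·1 = -18.1; r = -21.1 − (-18.1) = -3
x=2: ŷ = -14 − 4.1·2 = -22.2; r = -16.2 − (-22.2) = 6
x=3: ŷ = -14 − 4.1·3 = -26.3; r = -31.3 − (-26.3) = -5
x=4: ŷ = -14 − 4.1·4 = -30.4; r = -32.4 − (-30.4) = -2
x=5: ŷ = -14 − 4.1·5 = -34.5; r = -30.5 − (-34.5) = 4
x=6: ŷ = -14 − 4.1·6 = -38.6; r = -38.6 − (-38.6) = 0
x=7: ŷ = -14 − 4.1·7 = -42.7; r = -36.7 − (-42.7) = 6
x=8: ŷ = -14 − 4.1·8 = -46.8; r = -52.8 − (-46.8) = -6
|r| > 5.5: x=2 (|r|=6), x=7 (|r|=6), x=8 (|r|=6) → 3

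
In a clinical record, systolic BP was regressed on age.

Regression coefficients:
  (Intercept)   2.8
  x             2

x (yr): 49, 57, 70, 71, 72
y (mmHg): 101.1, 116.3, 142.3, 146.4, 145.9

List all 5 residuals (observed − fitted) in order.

x=49: ŷ = 2.8 + 2·49 = 100.8; r = 101.1 − 100.8 = 0.3
x=57: ŷ = 2.8 + 2·57 = 116.8; r = 116.3 − 116.8 = -0.5
x=70: ŷ = 2.8 + 2·70 = 142.8; r = 142.3 − 142.8 = -0.5
x=71: ŷ = 2.8 + 2·71 = 144.8; r = 146.4 − 144.8 = 1.6
x=72: ŷ = 2.8 + 2·72 = 146.8; r = 145.9 − 146.8 = -0.9

0.3, -0.5, -0.5, 1.6, -0.9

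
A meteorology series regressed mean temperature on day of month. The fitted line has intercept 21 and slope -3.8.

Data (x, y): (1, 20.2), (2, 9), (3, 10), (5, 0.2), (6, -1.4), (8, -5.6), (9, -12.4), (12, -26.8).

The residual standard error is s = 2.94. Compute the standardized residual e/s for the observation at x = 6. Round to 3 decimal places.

0.136

ŷ = 21 − 3.8·6 = -1.8
e = -1.4 − (-1.8) = 0.4
e/s = 0.4 / 2.94 = 0.136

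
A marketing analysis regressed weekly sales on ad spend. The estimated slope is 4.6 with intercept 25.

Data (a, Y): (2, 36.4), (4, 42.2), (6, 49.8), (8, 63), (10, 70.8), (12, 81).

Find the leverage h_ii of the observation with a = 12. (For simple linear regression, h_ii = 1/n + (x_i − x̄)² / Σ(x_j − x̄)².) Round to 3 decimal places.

ā = (2 + 4 + 6 + 8 + 10 + 12)/6 = 7
Σ(a − ā)² = 25 + 9 + 1 + 1 + 9 + 25 = 70
h = 1/6 + (5)²/70 = 0.166667 + 0.357143 = 0.524

h = 0.524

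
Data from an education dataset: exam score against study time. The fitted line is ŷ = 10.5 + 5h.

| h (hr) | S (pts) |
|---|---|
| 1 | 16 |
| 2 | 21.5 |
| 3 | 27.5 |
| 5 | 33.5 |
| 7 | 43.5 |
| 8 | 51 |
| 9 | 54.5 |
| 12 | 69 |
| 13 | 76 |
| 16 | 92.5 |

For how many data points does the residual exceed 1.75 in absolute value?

4

h=1: ŷ = 10.5 + 5·1 = 15.5; e = 16 − 15.5 = 0.5
h=2: ŷ = 10.5 + 5·2 = 20.5; e = 21.5 − 20.5 = 1
h=3: ŷ = 10.5 + 5·3 = 25.5; e = 27.5 − 25.5 = 2
h=5: ŷ = 10.5 + 5·5 = 35.5; e = 33.5 − 35.5 = -2
h=7: ŷ = 10.5 + 5·7 = 45.5; e = 43.5 − 45.5 = -2
h=8: ŷ = 10.5 + 5·8 = 50.5; e = 51 − 50.5 = 0.5
h=9: ŷ = 10.5 + 5·9 = 55.5; e = 54.5 − 55.5 = -1
h=12: ŷ = 10.5 + 5·12 = 70.5; e = 69 − 70.5 = -1.5
h=13: ŷ = 10.5 + 5·13 = 75.5; e = 76 − 75.5 = 0.5
h=16: ŷ = 10.5 + 5·16 = 90.5; e = 92.5 − 90.5 = 2
|e| > 1.75: h=3 (|e|=2), h=5 (|e|=2), h=7 (|e|=2), h=16 (|e|=2) → 4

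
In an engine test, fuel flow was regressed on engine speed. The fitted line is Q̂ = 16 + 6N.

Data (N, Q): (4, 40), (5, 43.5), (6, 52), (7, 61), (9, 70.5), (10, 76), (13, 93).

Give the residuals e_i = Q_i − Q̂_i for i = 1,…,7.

0, -2.5, 0, 3, 0.5, 0, -1

N=4: Q̂ = 16 + 6·4 = 40; e = 40 − 40 = 0
N=5: Q̂ = 16 + 6·5 = 46; e = 43.5 − 46 = -2.5
N=6: Q̂ = 16 + 6·6 = 52; e = 52 − 52 = 0
N=7: Q̂ = 16 + 6·7 = 58; e = 61 − 58 = 3
N=9: Q̂ = 16 + 6·9 = 70; e = 70.5 − 70 = 0.5
N=10: Q̂ = 16 + 6·10 = 76; e = 76 − 76 = 0
N=13: Q̂ = 16 + 6·13 = 94; e = 93 − 94 = -1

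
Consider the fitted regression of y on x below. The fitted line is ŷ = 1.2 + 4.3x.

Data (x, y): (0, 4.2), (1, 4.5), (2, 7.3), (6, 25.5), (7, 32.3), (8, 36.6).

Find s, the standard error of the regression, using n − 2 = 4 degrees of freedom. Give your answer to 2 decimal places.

s = 2.26

x=0: ŷ = 1.2 + 4.3·0 = 1.2; r = 4.2 − 1.2 = 3
x=1: ŷ = 1.2 + 4.3·1 = 5.5; r = 4.5 − 5.5 = -1
x=2: ŷ = 1.2 + 4.3·2 = 9.8; r = 7.3 − 9.8 = -2.5
x=6: ŷ = 1.2 + 4.3·6 = 27; r = 25.5 − 27 = -1.5
x=7: ŷ = 1.2 + 4.3·7 = 31.3; r = 32.3 − 31.3 = 1
x=8: ŷ = 1.2 + 4.3·8 = 35.6; r = 36.6 − 35.6 = 1
SSE = 9 + 1 + 6.25 + 2.25 + 1 + 1 = 20.5
s = √(20.5/4) = √5.125 ≈ 2.26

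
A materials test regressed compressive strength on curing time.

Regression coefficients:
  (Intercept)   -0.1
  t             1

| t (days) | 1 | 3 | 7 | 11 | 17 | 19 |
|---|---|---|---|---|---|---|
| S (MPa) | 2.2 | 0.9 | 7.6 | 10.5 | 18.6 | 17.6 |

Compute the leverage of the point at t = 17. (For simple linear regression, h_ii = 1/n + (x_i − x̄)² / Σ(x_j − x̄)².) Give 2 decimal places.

h = 0.37

t̄ = (1 + 3 + 7 + 11 + 17 + 19)/6 = 9.66667
Σ(t − t̄)² = 75.1111 + 44.4444 + 7.11111 + 1.77778 + 53.7778 + 87.1111 = 269.333
h = 1/6 + (7.33333)²/269.333 = 0.166667 + 0.19967 = 0.37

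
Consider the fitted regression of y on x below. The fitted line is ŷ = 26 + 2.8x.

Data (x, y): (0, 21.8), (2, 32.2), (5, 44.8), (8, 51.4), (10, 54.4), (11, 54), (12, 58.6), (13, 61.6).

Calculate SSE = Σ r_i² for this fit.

x=0: ŷ = 26 + 2.8·0 = 26; r = 21.8 − 26 = -4.2
x=2: ŷ = 26 + 2.8·2 = 31.6; r = 32.2 − 31.6 = 0.6
x=5: ŷ = 26 + 2.8·5 = 40; r = 44.8 − 40 = 4.8
x=8: ŷ = 26 + 2.8·8 = 48.4; r = 51.4 − 48.4 = 3
x=10: ŷ = 26 + 2.8·10 = 54; r = 54.4 − 54 = 0.4
x=11: ŷ = 26 + 2.8·11 = 56.8; r = 54 − 56.8 = -2.8
x=12: ŷ = 26 + 2.8·12 = 59.6; r = 58.6 − 59.6 = -1
x=13: ŷ = 26 + 2.8·13 = 62.4; r = 61.6 − 62.4 = -0.8
SSE = 17.64 + 0.36 + 23.04 + 9 + 0.16 + 7.84 + 1 + 0.64 = 59.68

SSE = 59.68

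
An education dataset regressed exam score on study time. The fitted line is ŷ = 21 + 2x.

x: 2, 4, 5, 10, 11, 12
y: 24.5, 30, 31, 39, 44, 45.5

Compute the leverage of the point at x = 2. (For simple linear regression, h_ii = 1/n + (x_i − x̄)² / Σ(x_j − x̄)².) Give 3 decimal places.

x̄ = (2 + 4 + 5 + 10 + 11 + 12)/6 = 7.33333
Σ(x − x̄)² = 28.4444 + 11.1111 + 5.44444 + 7.11111 + 13.4444 + 21.7778 = 87.3333
h = 1/6 + (-5.33333)²/87.3333 = 0.166667 + 0.3257 = 0.492

h = 0.492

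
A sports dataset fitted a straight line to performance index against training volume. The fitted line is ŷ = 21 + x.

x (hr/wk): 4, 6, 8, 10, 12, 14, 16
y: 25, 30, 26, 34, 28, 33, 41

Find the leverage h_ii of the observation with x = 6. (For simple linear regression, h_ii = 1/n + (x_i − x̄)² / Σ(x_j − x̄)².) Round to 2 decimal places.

x̄ = (4 + 6 + 8 + 10 + 12 + 14 + 16)/7 = 10
Σ(x − x̄)² = 36 + 16 + 4 + 0 + 4 + 16 + 36 = 112
h = 1/7 + (-4)²/112 = 0.142857 + 0.142857 = 0.29

h = 0.29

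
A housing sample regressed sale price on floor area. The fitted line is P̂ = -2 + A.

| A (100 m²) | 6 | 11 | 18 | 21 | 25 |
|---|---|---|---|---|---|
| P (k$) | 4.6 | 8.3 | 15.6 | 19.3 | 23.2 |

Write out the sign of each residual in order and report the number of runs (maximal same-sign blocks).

A=6: P̂ = -2 + 6 = 4; e = 4.6 − 4 = 0.6
A=11: P̂ = -2 + 11 = 9; e = 8.3 − 9 = -0.7
A=18: P̂ = -2 + 18 = 16; e = 15.6 − 16 = -0.4
A=21: P̂ = -2 + 21 = 19; e = 19.3 − 19 = 0.3
A=25: P̂ = -2 + 25 = 23; e = 23.2 − 23 = 0.2
Signs: + − − + +
Runs: +×1, −×2, +×2 → 3

3 runs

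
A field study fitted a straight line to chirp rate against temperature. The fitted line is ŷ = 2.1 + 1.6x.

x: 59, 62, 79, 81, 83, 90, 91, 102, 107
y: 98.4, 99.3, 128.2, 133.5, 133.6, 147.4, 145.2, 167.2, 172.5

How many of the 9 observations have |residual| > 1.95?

x=59: ŷ = 2.1 + 1.6·59 = 96.5; e = 98.4 − 96.5 = 1.9
x=62: ŷ = 2.1 + 1.6·62 = 101.3; e = 99.3 − 101.3 = -2
x=79: ŷ = 2.1 + 1.6·79 = 128.5; e = 128.2 − 128.5 = -0.3
x=81: ŷ = 2.1 + 1.6·81 = 131.7; e = 133.5 − 131.7 = 1.8
x=83: ŷ = 2.1 + 1.6·83 = 134.9; e = 133.6 − 134.9 = -1.3
x=90: ŷ = 2.1 + 1.6·90 = 146.1; e = 147.4 − 146.1 = 1.3
x=91: ŷ = 2.1 + 1.6·91 = 147.7; e = 145.2 − 147.7 = -2.5
x=102: ŷ = 2.1 + 1.6·102 = 165.3; e = 167.2 − 165.3 = 1.9
x=107: ŷ = 2.1 + 1.6·107 = 173.3; e = 172.5 − 173.3 = -0.8
|e| > 1.95: x=62 (|e|=2), x=91 (|e|=2.5) → 2

2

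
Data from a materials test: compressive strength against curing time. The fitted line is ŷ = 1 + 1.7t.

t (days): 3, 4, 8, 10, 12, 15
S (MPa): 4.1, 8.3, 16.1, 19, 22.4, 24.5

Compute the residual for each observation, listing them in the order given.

-2, 0.5, 1.5, 1, 1, -2

t=3: ŷ = 1 + 1.7·3 = 6.1; r = 4.1 − 6.1 = -2
t=4: ŷ = 1 + 1.7·4 = 7.8; r = 8.3 − 7.8 = 0.5
t=8: ŷ = 1 + 1.7·8 = 14.6; r = 16.1 − 14.6 = 1.5
t=10: ŷ = 1 + 1.7·10 = 18; r = 19 − 18 = 1
t=12: ŷ = 1 + 1.7·12 = 21.4; r = 22.4 − 21.4 = 1
t=15: ŷ = 1 + 1.7·15 = 26.5; r = 24.5 − 26.5 = -2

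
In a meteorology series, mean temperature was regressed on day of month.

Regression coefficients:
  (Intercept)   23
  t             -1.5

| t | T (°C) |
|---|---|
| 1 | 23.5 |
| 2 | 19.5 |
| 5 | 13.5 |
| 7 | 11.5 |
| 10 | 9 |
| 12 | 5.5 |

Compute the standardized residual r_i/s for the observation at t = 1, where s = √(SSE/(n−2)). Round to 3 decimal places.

t=1: ŷ = 23 − 1.5·1 = 21.5; r = 23.5 − 21.5 = 2
t=2: ŷ = 23 − 1.5·2 = 20; r = 19.5 − 20 = -0.5
t=5: ŷ = 23 − 1.5·5 = 15.5; r = 13.5 − 15.5 = -2
t=7: ŷ = 23 − 1.5·7 = 12.5; r = 11.5 − 12.5 = -1
t=10: ŷ = 23 − 1.5·10 = 8; r = 9 − 8 = 1
t=12: ŷ = 23 − 1.5·12 = 5; r = 5.5 − 5 = 0.5
SSE = 4 + 0.25 + 4 + 1 + 1 + 0.25 = 10.5
s = √(10.5/4) = 1.62019
r/s = 2 / 1.62019 = 1.234

1.234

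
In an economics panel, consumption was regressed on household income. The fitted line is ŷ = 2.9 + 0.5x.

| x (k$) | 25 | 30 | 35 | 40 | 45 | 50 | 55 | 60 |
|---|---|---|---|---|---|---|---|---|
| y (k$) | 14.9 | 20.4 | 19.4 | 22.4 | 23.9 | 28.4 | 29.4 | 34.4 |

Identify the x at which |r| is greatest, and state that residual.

x = 30, r = 2.5

x=25: ŷ = 2.9 + 0.5·25 = 15.4; r = 14.9 − 15.4 = -0.5
x=30: ŷ = 2.9 + 0.5·30 = 17.9; r = 20.4 − 17.9 = 2.5
x=35: ŷ = 2.9 + 0.5·35 = 20.4; r = 19.4 − 20.4 = -1
x=40: ŷ = 2.9 + 0.5·40 = 22.9; r = 22.4 − 22.9 = -0.5
x=45: ŷ = 2.9 + 0.5·45 = 25.4; r = 23.9 − 25.4 = -1.5
x=50: ŷ = 2.9 + 0.5·50 = 27.9; r = 28.4 − 27.9 = 0.5
x=55: ŷ = 2.9 + 0.5·55 = 30.4; r = 29.4 − 30.4 = -1
x=60: ŷ = 2.9 + 0.5·60 = 32.9; r = 34.4 − 32.9 = 1.5
Largest |r| is 2.5 at x = 30, residual 2.5.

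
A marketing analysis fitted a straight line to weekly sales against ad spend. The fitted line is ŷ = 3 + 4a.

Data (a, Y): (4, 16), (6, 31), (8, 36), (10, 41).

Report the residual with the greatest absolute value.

a=4: ŷ = 3 + 4·4 = 19; r = 16 − 19 = -3
a=6: ŷ = 3 + 4·6 = 27; r = 31 − 27 = 4
a=8: ŷ = 3 + 4·8 = 35; r = 36 − 35 = 1
a=10: ŷ = 3 + 4·10 = 43; r = 41 − 43 = -2
Largest |r| is 4 at a = 6, residual 4.

r = 4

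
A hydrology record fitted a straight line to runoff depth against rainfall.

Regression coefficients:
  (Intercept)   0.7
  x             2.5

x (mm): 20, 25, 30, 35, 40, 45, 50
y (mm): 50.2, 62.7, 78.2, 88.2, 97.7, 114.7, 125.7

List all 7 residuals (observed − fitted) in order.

-0.5, -0.5, 2.5, 0, -3, 1.5, 0

x=20: ŷ = 0.7 + 2.5·20 = 50.7; e = 50.2 − 50.7 = -0.5
x=25: ŷ = 0.7 + 2.5·25 = 63.2; e = 62.7 − 63.2 = -0.5
x=30: ŷ = 0.7 + 2.5·30 = 75.7; e = 78.2 − 75.7 = 2.5
x=35: ŷ = 0.7 + 2.5·35 = 88.2; e = 88.2 − 88.2 = 0
x=40: ŷ = 0.7 + 2.5·40 = 100.7; e = 97.7 − 100.7 = -3
x=45: ŷ = 0.7 + 2.5·45 = 113.2; e = 114.7 − 113.2 = 1.5
x=50: ŷ = 0.7 + 2.5·50 = 125.7; e = 125.7 − 125.7 = 0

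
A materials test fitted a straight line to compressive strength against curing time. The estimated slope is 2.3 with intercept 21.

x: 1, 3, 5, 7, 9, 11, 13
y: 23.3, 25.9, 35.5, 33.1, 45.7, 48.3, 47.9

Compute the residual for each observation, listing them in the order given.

x=1: ŷ = 21 + 2.3·1 = 23.3; e = 23.3 − 23.3 = 0
x=3: ŷ = 21 + 2.3·3 = 27.9; e = 25.9 − 27.9 = -2
x=5: ŷ = 21 + 2.3·5 = 32.5; e = 35.5 − 32.5 = 3
x=7: ŷ = 21 + 2.3·7 = 37.1; e = 33.1 − 37.1 = -4
x=9: ŷ = 21 + 2.3·9 = 41.7; e = 45.7 − 41.7 = 4
x=11: ŷ = 21 + 2.3·11 = 46.3; e = 48.3 − 46.3 = 2
x=13: ŷ = 21 + 2.3·13 = 50.9; e = 47.9 − 50.9 = -3

0, -2, 3, -4, 4, 2, -3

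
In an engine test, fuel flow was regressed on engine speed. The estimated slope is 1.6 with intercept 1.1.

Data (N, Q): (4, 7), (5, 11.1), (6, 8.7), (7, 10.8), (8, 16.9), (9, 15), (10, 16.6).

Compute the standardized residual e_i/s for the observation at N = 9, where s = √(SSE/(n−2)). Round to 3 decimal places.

N=4: Q̂ = 1.1 + 1.6·4 = 7.5; e = 7 − 7.5 = -0.5
N=5: Q̂ = 1.1 + 1.6·5 = 9.1; e = 11.1 − 9.1 = 2
N=6: Q̂ = 1.1 + 1.6·6 = 10.7; e = 8.7 − 10.7 = -2
N=7: Q̂ = 1.1 + 1.6·7 = 12.3; e = 10.8 − 12.3 = -1.5
N=8: Q̂ = 1.1 + 1.6·8 = 13.9; e = 16.9 − 13.9 = 3
N=9: Q̂ = 1.1 + 1.6·9 = 15.5; e = 15 − 15.5 = -0.5
N=10: Q̂ = 1.1 + 1.6·10 = 17.1; e = 16.6 − 17.1 = -0.5
SSE = 0.25 + 4 + 4 + 2.25 + 9 + 0.25 + 0.25 = 20
s = √(20/5) = 2
e/s = -0.5 / 2 = -0.250

-0.250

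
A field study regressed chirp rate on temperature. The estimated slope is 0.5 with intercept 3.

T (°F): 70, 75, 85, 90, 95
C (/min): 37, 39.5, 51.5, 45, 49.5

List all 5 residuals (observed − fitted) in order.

-1, -1, 6, -3, -1

T=70: Ĉ = 3 + 0.5·70 = 38; e = 37 − 38 = -1
T=75: Ĉ = 3 + 0.5·75 = 40.5; e = 39.5 − 40.5 = -1
T=85: Ĉ = 3 + 0.5·85 = 45.5; e = 51.5 − 45.5 = 6
T=90: Ĉ = 3 + 0.5·90 = 48; e = 45 − 48 = -3
T=95: Ĉ = 3 + 0.5·95 = 50.5; e = 49.5 − 50.5 = -1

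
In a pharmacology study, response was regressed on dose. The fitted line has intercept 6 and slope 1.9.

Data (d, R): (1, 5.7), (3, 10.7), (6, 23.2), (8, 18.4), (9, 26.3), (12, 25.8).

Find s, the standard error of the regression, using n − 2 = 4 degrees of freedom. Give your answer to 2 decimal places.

d=1: ŷ = 6 + 1.9·1 = 7.9; e = 5.7 − 7.9 = -2.2
d=3: ŷ = 6 + 1.9·3 = 11.7; e = 10.7 − 11.7 = -1
d=6: ŷ = 6 + 1.9·6 = 17.4; e = 23.2 − 17.4 = 5.8
d=8: ŷ = 6 + 1.9·8 = 21.2; e = 18.4 − 21.2 = -2.8
d=9: ŷ = 6 + 1.9·9 = 23.1; e = 26.3 − 23.1 = 3.2
d=12: ŷ = 6 + 1.9·12 = 28.8; e = 25.8 − 28.8 = -3
SSE = 4.84 + 1 + 33.64 + 7.84 + 10.24 + 9 = 66.56
s = √(66.56/4) = √16.64 ≈ 4.08

s = 4.08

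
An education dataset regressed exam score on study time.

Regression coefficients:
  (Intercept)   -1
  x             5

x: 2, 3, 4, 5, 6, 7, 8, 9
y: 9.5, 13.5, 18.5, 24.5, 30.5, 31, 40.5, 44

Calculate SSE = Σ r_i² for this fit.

SSE = 14.5

x=2: ŷ = -1 + 5·2 = 9; r = 9.5 − 9 = 0.5
x=3: ŷ = -1 + 5·3 = 14; r = 13.5 − 14 = -0.5
x=4: ŷ = -1 + 5·4 = 19; r = 18.5 − 19 = -0.5
x=5: ŷ = -1 + 5·5 = 24; r = 24.5 − 24 = 0.5
x=6: ŷ = -1 + 5·6 = 29; r = 30.5 − 29 = 1.5
x=7: ŷ = -1 + 5·7 = 34; r = 31 − 34 = -3
x=8: ŷ = -1 + 5·8 = 39; r = 40.5 − 39 = 1.5
x=9: ŷ = -1 + 5·9 = 44; r = 44 − 44 = 0
SSE = 0.25 + 0.25 + 0.25 + 0.25 + 2.25 + 9 + 2.25 + 0 = 14.5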